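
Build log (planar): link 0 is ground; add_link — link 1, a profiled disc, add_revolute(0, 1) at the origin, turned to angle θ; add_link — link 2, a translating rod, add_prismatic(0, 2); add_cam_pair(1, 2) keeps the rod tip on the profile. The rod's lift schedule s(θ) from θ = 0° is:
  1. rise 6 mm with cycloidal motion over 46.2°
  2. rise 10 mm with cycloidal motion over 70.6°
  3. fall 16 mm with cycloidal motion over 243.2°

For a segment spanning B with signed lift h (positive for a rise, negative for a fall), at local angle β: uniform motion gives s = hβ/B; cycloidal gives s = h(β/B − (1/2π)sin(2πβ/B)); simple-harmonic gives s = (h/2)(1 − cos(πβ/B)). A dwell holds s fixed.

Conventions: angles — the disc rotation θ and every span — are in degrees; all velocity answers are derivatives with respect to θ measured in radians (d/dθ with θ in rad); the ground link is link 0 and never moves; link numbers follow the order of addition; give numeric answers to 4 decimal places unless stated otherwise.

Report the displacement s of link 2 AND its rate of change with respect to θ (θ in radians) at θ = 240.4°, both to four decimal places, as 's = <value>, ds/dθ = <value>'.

seg 1 [0°–46.2°] cycloidal, h=6: full span → s += 6 → s = 6.0000
seg 2 [46.2°–116.8°] cycloidal, h=10: full span → s += 10 → s = 16.0000
seg 3 [116.8°–360°] cycloidal, h=-16: θ=240.4° here. β=123.6, B=243.2. -16·(0.5082 − sin(2π·0.5082)/(2π)) = -8.2631 → s = 7.7369
velocity in seg [116.8°–360°] (cycloidal), θ in radians: β = 123.6° = 2.1572 rad, B = 243.2° = 4.2446 rad; ds/dθ = (h/B)(1 − cos(2πβ/B)) = ((-16)/4.2446)(1 − cos(2π·0.5082)) = -7.533887 mm/rad

s = 7.7369, ds/dθ = -7.5339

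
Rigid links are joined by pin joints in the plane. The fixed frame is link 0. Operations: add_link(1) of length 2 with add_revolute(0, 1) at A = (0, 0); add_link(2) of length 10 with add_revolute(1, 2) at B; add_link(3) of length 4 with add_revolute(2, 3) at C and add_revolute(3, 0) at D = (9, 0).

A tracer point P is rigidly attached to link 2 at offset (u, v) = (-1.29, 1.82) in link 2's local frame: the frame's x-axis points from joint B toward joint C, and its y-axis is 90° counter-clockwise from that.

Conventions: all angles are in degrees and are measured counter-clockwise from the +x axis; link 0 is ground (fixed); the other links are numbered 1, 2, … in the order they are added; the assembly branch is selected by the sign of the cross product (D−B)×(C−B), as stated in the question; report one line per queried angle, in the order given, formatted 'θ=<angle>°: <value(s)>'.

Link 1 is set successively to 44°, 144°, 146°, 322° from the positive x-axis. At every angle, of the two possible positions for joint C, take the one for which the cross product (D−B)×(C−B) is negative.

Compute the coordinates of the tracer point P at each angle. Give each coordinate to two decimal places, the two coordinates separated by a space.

A=(0,0), D=(9.00,0)
θ=44°: B = A + 2.00·(cos44°, sin44°) = (1.4387, 1.3893)
θ=44°: |BD| = 7.6879
θ=44°: circle(B,10.00) ∩ circle(D,4.00): a=9.3071, h=3.6576
θ=44°:   candidates: C₊=(11.2535,3.3048) cross=28.119; C₋=(9.9315,-3.8900) cross=-28.119
θ=44°:   branch - wants cross < 0 → take C=(9.9315,-3.8900) (cross=-28.119)
θ=44°: ex = (C−B)/|BC| = (0.8493,-0.5279); ey = (0.5279,0.8493)
θ=44°: P = B + -1.29·ex + 1.82·ey = (1.3039,3.6161)
θ=144°: B = A + 2.00·(cos144°, sin144°) = (-1.6180, 1.1756)
θ=144°: |BD| = 10.6829
θ=144°: circle(B,10.00) ∩ circle(D,4.00): a=9.2730, h=3.7433
θ=144°:   candidates: C₊=(8.0105,3.8757) cross=39.989; C₋=(7.1867,-3.5654) cross=-39.989
θ=144°:   branch - wants cross < 0 → take C=(7.1867,-3.5654) (cross=-39.989)
θ=144°: ex = (C−B)/|BC| = (0.8805,-0.4741); ey = (0.4741,0.8805)
θ=144°: P = B + -1.29·ex + 1.82·ey = (-1.8910,3.3896)
θ=146°: B = A + 2.00·(cos146°, sin146°) = (-1.6581, 1.1184)
θ=146°: |BD| = 10.7166
θ=146°: circle(B,10.00) ∩ circle(D,4.00): a=9.2775, h=3.7321
θ=146°:   candidates: C₊=(7.9582,3.8620) cross=39.996; C₋=(7.1792,-3.5616) cross=-39.996
θ=146°:   branch - wants cross < 0 → take C=(7.1792,-3.5616) (cross=-39.996)
θ=146°: ex = (C−B)/|BC| = (0.8837,-0.4680); ey = (0.4680,0.8837)
θ=146°: P = B + -1.29·ex + 1.82·ey = (-1.9463,3.3305)
θ=322°: B = A + 2.00·(cos322°, sin322°) = (1.5760, -1.2313)
θ=322°: |BD| = 7.5254
θ=322°: circle(B,10.00) ∩ circle(D,4.00): a=9.3438, h=3.5628
θ=322°:   candidates: C₊=(10.2109,3.8123) cross=26.811; C₋=(11.3768,-3.2172) cross=-26.811
θ=322°:   branch - wants cross < 0 → take C=(11.3768,-3.2172) (cross=-26.811)
θ=322°: ex = (C−B)/|BC| = (0.9801,-0.1986); ey = (0.1986,0.9801)
θ=322°: P = B + -1.29·ex + 1.82·ey = (0.6732,0.8086)

θ=44°: 1.30 3.62
θ=144°: -1.89 3.39
θ=146°: -1.95 3.33
θ=322°: 0.67 0.81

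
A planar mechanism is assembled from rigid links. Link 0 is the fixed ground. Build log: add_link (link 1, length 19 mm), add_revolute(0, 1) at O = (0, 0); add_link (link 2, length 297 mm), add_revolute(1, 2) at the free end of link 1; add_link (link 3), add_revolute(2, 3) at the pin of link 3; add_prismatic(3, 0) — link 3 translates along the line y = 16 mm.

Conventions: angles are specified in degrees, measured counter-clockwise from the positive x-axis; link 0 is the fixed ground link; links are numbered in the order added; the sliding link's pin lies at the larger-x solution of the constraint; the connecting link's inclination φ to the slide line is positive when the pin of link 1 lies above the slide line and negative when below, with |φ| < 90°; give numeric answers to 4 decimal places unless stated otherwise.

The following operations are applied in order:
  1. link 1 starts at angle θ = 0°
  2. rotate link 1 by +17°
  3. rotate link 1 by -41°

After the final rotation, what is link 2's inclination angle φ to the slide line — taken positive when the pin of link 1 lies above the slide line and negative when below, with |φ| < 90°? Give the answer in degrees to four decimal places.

geometry: r = 19 mm, L = 297 mm, e = 16 mm; θ starts at 0°
rotate link 1 by +17°: θ ← 0° +17° = 17°
rotate link 1 by -41°: θ ← 17° -41° = -24°
h = r sin θ − e = -7.727996 − 16 = -23.727996
sin φ = h / L = -23.727996 / 297 = -0.07989224
φ = arcsin(-0.07989224) = -4.582372°

-4.5824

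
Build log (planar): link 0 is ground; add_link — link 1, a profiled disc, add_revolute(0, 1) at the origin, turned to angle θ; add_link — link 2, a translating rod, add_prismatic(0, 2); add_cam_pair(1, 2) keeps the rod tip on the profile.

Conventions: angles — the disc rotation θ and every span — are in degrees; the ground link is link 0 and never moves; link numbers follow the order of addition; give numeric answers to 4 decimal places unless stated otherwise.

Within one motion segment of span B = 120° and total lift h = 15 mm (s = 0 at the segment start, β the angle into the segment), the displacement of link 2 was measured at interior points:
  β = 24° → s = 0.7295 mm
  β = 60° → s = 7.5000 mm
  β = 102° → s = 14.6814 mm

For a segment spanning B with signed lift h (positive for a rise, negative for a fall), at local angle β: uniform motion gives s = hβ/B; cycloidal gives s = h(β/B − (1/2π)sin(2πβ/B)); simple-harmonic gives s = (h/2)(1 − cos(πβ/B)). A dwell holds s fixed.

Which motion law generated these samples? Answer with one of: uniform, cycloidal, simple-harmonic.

candidates at β/B = r: uniform s = h·r (linear in β); cycloidal s = h·(r − sin(2πr)/(2π)); simple-harmonic s = (h/2)(1 − cos(πr))
β=24°: printed 0.7295 | uniform 3.0000, cycloidal 0.7295, simple-harmonic 1.4324
β=60°: printed 7.5000 | uniform 7.5000, cycloidal 7.5000, simple-harmonic 7.5000
β=102°: printed 14.6814 | uniform 12.7500, cycloidal 14.6814, simple-harmonic 14.1825
only one law matches every sample → cycloidal

cycloidal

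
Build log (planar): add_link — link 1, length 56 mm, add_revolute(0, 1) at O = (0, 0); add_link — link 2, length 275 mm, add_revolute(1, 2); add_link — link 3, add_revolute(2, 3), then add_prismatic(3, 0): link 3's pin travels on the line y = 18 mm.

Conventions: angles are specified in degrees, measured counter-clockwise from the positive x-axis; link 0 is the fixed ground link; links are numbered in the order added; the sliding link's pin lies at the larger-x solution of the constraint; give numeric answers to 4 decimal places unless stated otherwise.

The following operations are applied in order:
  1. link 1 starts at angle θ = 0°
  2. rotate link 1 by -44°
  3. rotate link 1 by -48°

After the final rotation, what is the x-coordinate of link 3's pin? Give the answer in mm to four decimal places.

geometry: r = 56 mm, L = 275 mm, e = 18 mm; θ starts at 0°
rotate link 1 by -44°: θ ← 0° -44° = -44°
rotate link 1 by -48°: θ ← -44° -48° = -92°
crank pin P = (r cos θ, r sin θ) = (-1.954372, -55.965886)
h = r sin θ − e = -55.965886 − 18 = -73.965886
x = r cos θ + √(L² − h²) = -1.954372 + 264.866094 = 262.911722

262.9117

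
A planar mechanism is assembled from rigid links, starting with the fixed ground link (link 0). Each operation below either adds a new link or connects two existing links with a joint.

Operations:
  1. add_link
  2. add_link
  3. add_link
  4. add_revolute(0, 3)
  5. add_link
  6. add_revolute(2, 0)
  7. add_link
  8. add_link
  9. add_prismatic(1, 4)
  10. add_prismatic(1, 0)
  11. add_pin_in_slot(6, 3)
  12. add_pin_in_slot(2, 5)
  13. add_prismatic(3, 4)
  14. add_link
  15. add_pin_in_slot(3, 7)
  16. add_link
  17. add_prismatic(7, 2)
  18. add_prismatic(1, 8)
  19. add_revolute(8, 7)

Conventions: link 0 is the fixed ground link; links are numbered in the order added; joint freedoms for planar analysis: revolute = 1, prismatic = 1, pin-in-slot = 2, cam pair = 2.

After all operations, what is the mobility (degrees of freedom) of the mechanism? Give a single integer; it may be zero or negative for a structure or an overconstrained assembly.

link 0 = ground. State L|J1|J2 = 1|0|0
+link1  2|0|0
+link2  3|0|0
+link3  4|0|0
R(0,3) f=1→J1  4|1|0
+link4  5|1|0
R(2,0) f=1→J1  5|2|0
+link5  6|2|0
+link6  7|2|0
P(1,4) f=1→J1  7|3|0
P(1,0) f=1→J1  7|4|0
PS(6,3) f=2→J2  7|4|1
PS(2,5) f=2→J2  7|4|2
P(3,4) f=1→J1  7|5|2
+link7  8|5|2
PS(3,7) f=2→J2  8|5|3
+link8  9|5|3
P(7,2) f=1→J1  9|6|3
P(1,8) f=1→J1  9|7|3
R(8,7) f=1→J1  9|8|3
M = 3(9−1)−2·8−3 = 24−16−3 = 5

M = 5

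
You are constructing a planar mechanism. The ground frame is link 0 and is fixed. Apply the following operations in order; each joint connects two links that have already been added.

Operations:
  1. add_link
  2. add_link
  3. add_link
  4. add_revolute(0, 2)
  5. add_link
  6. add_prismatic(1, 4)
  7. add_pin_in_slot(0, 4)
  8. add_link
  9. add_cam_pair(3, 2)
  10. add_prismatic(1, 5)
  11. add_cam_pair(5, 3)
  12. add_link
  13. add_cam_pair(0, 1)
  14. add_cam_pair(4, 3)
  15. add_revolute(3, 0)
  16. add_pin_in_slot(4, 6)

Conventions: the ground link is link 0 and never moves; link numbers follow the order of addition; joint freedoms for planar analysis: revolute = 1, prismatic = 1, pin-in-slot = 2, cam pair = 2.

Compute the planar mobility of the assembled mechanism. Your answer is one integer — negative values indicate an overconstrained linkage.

(L,J1,J2)=(1,0,0); link0 fixed
link1: (2,0,0)
link2: (3,0,0)
link3: (4,0,0)
R 0-2 [J1]: (4,1,0)
link4: (5,1,0)
P 1-4 [J1]: (5,2,0)
PS 0-4 [J2]: (5,2,1)
link5: (6,2,1)
C 3-2 [J2]: (6,2,2)
P 1-5 [J1]: (6,3,2)
C 5-3 [J2]: (6,3,3)
link6: (7,3,3)
C 0-1 [J2]: (7,3,4)
C 4-3 [J2]: (7,3,5)
R 3-0 [J1]: (7,4,5)
PS 4-6 [J2]: (7,4,6)
Grübler: 3·6 − 2·4 − 6 = 4

M = 4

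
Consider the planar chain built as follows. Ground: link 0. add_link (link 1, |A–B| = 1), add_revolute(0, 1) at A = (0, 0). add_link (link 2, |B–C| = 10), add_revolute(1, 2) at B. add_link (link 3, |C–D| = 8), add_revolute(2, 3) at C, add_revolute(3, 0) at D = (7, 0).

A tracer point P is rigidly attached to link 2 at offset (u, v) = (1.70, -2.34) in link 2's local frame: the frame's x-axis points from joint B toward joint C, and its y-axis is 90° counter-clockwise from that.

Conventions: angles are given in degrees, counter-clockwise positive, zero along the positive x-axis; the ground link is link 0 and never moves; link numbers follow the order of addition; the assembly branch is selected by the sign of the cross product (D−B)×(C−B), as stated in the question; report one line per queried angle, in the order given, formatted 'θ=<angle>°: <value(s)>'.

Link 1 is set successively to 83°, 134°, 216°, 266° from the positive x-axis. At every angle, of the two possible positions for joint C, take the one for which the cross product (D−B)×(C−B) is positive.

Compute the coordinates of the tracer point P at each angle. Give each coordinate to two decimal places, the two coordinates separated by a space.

A=(0,0), D=(7.00,0)
θ=83°: B = A + 1.00·(cos83°, sin83°) = (0.1219, 0.9925)
θ=83°: |BD| = 6.9494
θ=83°: circle(B,10.00) ∩ circle(D,8.00): a=6.0648, h=7.9510
θ=83°:   candidates: C₊=(7.2601,7.9958) cross=55.254; C₋=(4.9889,-7.7431) cross=-55.254
θ=83°:   branch + wants cross > 0 → take C=(7.2601,7.9958) (cross=55.254)
θ=83°: ex = (C−B)/|BC| = (0.7138,0.7003); ey = (-0.7003,0.7138)
θ=83°: P = B + 1.70·ex + -2.34·ey = (2.9741,0.5127)
θ=134°: B = A + 1.00·(cos134°, sin134°) = (-0.6947, 0.7193)
θ=134°: |BD| = 7.7282
θ=134°: circle(B,10.00) ∩ circle(D,8.00): a=6.1932, h=7.8514
θ=134°:   candidates: C₊=(6.2025,7.9601) cross=60.677; C₋=(4.7409,-7.6744) cross=-60.677
θ=134°:   branch + wants cross > 0 → take C=(6.2025,7.9601) (cross=60.677)
θ=134°: ex = (C−B)/|BC| = (0.6897,0.7241); ey = (-0.7241,0.6897)
θ=134°: P = B + 1.70·ex + -2.34·ey = (2.1722,0.3363)
θ=216°: B = A + 1.00·(cos216°, sin216°) = (-0.8090, -0.5878)
θ=216°: |BD| = 7.8311
θ=216°: circle(B,10.00) ∩ circle(D,8.00): a=6.2141, h=7.8349
θ=216°:   candidates: C₊=(4.7995,7.6914) cross=61.356; C₋=(5.9756,-7.9341) cross=-61.356
θ=216°:   branch + wants cross > 0 → take C=(4.7995,7.6914) (cross=61.356)
θ=216°: ex = (C−B)/|BC| = (0.5608,0.8279); ey = (-0.8279,0.5608)
θ=216°: P = B + 1.70·ex + -2.34·ey = (2.0818,-0.4927)
θ=266°: B = A + 1.00·(cos266°, sin266°) = (-0.0698, -0.9976)
θ=266°: |BD| = 7.1398
θ=266°: circle(B,10.00) ∩ circle(D,8.00): a=6.0910, h=7.9310
θ=266°:   candidates: C₊=(4.8534,7.7066) cross=56.625; C₋=(7.0696,-7.9997) cross=-56.625
θ=266°:   branch + wants cross > 0 → take C=(4.8534,7.7066) (cross=56.625)
θ=266°: ex = (C−B)/|BC| = (0.4923,0.8704); ey = (-0.8704,0.4923)
θ=266°: P = B + 1.70·ex + -2.34·ey = (2.8040,-0.6699)

θ=83°: 2.97 0.51
θ=134°: 2.17 0.34
θ=216°: 2.08 -0.49
θ=266°: 2.80 -0.67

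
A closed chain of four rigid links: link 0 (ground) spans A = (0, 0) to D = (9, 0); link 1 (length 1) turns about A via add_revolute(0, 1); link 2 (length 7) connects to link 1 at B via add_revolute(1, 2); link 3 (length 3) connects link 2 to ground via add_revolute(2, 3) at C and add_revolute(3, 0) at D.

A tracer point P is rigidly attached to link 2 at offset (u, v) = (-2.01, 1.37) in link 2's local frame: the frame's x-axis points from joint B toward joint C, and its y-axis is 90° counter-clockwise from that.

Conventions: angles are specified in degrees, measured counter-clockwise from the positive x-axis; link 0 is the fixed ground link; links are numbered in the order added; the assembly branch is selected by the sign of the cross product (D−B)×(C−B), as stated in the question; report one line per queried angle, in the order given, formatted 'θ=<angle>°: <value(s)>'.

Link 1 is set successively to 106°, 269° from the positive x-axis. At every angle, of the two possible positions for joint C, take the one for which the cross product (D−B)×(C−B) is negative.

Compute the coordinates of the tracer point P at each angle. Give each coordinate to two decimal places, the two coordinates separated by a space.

A=(0,0), D=(9.00,0)
θ=106°: B = A + 1.00·(cos106°, sin106°) = (-0.2756, 0.9613)
θ=106°: |BD| = 9.3253
θ=106°: circle(B,7.00) ∩ circle(D,3.00): a=6.8074, h=1.6309
θ=106°:   candidates: C₊=(6.6636,1.8818) cross=15.209; C₋=(6.3273,-1.3627) cross=-15.209
θ=106°:   branch - wants cross < 0 → take C=(6.3273,-1.3627) (cross=-15.209)
θ=106°: ex = (C−B)/|BC| = (0.9433,-0.3320); ey = (0.3320,0.9433)
θ=106°: P = B + -2.01·ex + 1.37·ey = (-1.7168,2.9209)
θ=269°: B = A + 1.00·(cos269°, sin269°) = (-0.0175, -0.9998)
θ=269°: |BD| = 9.0727
θ=269°: circle(B,7.00) ∩ circle(D,3.00): a=6.7408, h=1.8873
θ=269°:   candidates: C₊=(6.4743,1.6188) cross=17.123; C₋=(6.8903,-2.1328) cross=-17.123
θ=269°:   branch - wants cross < 0 → take C=(6.8903,-2.1328) (cross=-17.123)
θ=269°: ex = (C−B)/|BC| = (0.9868,-0.1619); ey = (0.1619,0.9868)
θ=269°: P = B + -2.01·ex + 1.37·ey = (-1.7792,0.6774)

θ=106°: -1.72 2.92
θ=269°: -1.78 0.68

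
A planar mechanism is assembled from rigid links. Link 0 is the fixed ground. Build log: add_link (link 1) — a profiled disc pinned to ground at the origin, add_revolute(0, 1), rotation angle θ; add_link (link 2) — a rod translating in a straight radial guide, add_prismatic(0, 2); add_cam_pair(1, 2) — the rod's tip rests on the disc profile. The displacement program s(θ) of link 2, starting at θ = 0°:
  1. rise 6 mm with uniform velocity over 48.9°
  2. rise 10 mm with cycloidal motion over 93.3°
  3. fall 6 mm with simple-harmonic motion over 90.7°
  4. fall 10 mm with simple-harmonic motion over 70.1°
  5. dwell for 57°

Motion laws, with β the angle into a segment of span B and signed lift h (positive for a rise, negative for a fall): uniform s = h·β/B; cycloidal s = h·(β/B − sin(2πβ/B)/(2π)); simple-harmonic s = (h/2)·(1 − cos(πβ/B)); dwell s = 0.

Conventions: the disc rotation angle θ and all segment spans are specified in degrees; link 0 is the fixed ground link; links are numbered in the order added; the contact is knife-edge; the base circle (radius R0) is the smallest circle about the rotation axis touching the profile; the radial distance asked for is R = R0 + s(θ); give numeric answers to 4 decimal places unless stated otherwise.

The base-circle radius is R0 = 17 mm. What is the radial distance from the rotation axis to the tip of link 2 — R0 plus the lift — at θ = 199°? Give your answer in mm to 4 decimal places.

seg 1 [0°–48.9°] uniform, h=6: full span → s += 6 → s = 6.0000
seg 2 [48.9°–142.2°] cycloidal, h=10: full span → s += 10 → s = 16.0000
seg 3 [142.2°–232.9°] simple-harmonic, h=-6: θ=199° here. β=56.8, B=90.7. -6/2·(1 − cos(π·0.6262)) = -4.1588 → s = 11.8412
R = R0 + s = 17 + 11.8412 = 28.8412

28.8412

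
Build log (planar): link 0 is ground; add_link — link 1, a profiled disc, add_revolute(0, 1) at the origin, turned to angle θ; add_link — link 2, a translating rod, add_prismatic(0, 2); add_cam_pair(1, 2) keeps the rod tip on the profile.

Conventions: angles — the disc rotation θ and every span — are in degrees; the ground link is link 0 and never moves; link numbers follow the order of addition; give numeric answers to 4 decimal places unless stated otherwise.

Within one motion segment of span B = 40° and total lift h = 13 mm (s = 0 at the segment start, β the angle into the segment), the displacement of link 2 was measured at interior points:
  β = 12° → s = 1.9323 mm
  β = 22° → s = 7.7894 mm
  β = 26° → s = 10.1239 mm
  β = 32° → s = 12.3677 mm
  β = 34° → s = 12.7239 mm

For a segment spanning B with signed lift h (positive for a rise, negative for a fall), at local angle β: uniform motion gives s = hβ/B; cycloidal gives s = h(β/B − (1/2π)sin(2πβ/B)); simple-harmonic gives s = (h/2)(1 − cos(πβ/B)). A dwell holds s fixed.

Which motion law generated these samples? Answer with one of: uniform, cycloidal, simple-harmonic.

candidates at β/B = r: uniform s = h·r (linear in β); cycloidal s = h·(r − sin(2πr)/(2π)); simple-harmonic s = (h/2)(1 − cos(πr))
β=12°: printed 1.9323 | uniform 3.9000, cycloidal 1.9323, simple-harmonic 2.6794
β=22°: printed 7.7894 | uniform 7.1500, cycloidal 7.7894, simple-harmonic 7.5168
β=26°: printed 10.1239 | uniform 8.4500, cycloidal 10.1239, simple-harmonic 9.4509
β=32°: printed 12.3677 | uniform 10.4000, cycloidal 12.3677, simple-harmonic 11.7586
β=34°: printed 12.7239 | uniform 11.0500, cycloidal 12.7239, simple-harmonic 12.2915
only one law matches every sample → cycloidal

cycloidal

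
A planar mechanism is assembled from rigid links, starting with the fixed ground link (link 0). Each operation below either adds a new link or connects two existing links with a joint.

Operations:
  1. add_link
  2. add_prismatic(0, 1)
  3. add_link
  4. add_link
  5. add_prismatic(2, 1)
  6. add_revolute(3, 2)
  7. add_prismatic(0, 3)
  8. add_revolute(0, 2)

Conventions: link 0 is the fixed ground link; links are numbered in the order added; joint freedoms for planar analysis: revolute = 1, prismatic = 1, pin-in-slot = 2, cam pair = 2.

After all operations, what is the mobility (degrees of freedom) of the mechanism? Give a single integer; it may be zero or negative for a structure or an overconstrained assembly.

(L,J1,J2)=(1,0,0); link0 fixed
link1: (2,0,0)
P 0-1 [J1]: (2,1,0)
link2: (3,1,0)
link3: (4,1,0)
P 2-1 [J1]: (4,2,0)
R 3-2 [J1]: (4,3,0)
P 0-3 [J1]: (4,4,0)
R 0-2 [J1]: (4,5,0)
Grübler: 3·3 − 2·5 − 0 = -1

M = -1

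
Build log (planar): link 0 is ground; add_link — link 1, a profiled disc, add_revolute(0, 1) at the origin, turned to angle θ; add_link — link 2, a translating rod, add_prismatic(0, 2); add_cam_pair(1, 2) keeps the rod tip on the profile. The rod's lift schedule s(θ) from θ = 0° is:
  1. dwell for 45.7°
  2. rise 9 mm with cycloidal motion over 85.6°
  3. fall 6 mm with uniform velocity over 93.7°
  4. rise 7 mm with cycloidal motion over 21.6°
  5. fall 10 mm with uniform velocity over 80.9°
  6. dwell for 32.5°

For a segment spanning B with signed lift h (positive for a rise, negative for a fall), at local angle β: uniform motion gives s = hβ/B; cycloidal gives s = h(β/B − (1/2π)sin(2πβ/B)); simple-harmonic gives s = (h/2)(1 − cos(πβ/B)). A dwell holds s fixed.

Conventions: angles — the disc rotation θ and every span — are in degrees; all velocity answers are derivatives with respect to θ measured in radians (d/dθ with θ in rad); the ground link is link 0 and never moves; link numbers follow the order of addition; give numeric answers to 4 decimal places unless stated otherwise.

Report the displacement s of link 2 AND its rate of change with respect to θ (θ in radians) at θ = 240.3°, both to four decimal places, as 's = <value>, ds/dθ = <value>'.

seg 1 [0°–45.7°] dwell: s stays 0.0000
seg 2 [45.7°–131.3°] cycloidal, h=9: full span → s += 9 → s = 9.0000
seg 3 [131.3°–225°] uniform, h=-6: full span → s += -6 → s = 3.0000
seg 4 [225°–246.6°] cycloidal, h=7: θ=240.3° here. β=15.3, B=21.6. 7·(0.7083 − sin(2π·0.7083)/(2π)) = 6.0345 → s = 9.0345
velocity in seg [225°–246.6°] (cycloidal), θ in radians: β = 15.3° = 0.2670 rad, B = 21.6° = 0.3770 rad; ds/dθ = (h/B)(1 − cos(2πβ/B)) = (7/0.3770)(1 − cos(2π·0.7083)) = 23.373849 mm/rad

s = 9.0345, ds/dθ = 23.3738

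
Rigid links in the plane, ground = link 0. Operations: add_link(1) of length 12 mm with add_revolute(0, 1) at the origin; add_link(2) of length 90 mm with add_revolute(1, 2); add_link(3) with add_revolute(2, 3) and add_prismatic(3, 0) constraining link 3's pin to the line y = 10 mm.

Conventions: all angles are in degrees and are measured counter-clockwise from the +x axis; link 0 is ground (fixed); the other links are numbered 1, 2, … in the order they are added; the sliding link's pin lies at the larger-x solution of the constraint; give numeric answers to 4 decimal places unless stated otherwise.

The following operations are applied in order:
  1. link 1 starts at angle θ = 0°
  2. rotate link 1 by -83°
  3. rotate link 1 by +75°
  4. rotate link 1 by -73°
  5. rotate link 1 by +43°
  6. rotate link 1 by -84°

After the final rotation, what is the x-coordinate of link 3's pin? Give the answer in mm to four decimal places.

geometry: r = 12 mm, L = 90 mm, e = 10 mm; θ starts at 0°
rotate link 1 by -83°: θ ← 0° -83° = -83°
rotate link 1 by +75°: θ ← -83° +75° = -8°
rotate link 1 by -73°: θ ← -8° -73° = -81°
rotate link 1 by +43°: θ ← -81° +43° = -38°
rotate link 1 by -84°: θ ← -38° -84° = -122°
crank pin P = (r cos θ, r sin θ) = (-6.359031, -10.176577)
h = r sin θ − e = -10.176577 − 10 = -20.176577
x = r cos θ + √(L² − h²) = -6.359031 + 87.709211 = 81.350180

81.3502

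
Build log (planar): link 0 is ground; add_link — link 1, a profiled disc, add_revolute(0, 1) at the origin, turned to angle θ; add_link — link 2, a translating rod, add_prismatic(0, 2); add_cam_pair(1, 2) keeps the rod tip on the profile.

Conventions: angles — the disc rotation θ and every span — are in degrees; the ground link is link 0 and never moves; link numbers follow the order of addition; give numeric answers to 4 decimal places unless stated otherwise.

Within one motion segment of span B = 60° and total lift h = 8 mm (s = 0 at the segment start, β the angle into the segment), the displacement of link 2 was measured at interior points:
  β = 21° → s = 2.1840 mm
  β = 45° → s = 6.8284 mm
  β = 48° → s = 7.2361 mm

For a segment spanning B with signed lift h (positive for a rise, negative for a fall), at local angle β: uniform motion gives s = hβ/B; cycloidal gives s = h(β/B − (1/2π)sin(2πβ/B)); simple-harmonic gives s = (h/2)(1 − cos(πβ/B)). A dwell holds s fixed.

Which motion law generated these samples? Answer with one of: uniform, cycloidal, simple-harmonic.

candidates at β/B = r: uniform s = h·r (linear in β); cycloidal s = h·(r − sin(2πr)/(2π)); simple-harmonic s = (h/2)(1 − cos(πr))
β=21°: printed 2.1840 | uniform 2.8000, cycloidal 1.7699, simple-harmonic 2.1840
β=45°: printed 6.8284 | uniform 6.0000, cycloidal 7.2732, simple-harmonic 6.8284
β=48°: printed 7.2361 | uniform 6.4000, cycloidal 7.6109, simple-harmonic 7.2361
only one law matches every sample → simple-harmonic

simple-harmonic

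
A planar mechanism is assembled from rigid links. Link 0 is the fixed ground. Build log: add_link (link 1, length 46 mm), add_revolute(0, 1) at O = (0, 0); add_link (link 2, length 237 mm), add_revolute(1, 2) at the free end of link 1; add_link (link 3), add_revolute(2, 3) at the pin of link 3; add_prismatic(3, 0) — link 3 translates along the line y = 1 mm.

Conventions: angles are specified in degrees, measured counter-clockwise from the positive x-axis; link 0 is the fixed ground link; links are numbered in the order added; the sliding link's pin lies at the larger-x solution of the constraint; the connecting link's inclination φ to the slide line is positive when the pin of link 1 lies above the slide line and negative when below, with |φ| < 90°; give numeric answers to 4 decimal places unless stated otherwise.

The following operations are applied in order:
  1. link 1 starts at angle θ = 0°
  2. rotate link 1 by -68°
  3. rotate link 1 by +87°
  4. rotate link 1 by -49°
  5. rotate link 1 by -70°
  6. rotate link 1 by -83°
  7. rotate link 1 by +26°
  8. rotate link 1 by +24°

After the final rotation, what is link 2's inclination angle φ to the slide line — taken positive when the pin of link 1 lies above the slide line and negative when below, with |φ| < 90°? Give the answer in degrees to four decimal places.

geometry: r = 46 mm, L = 237 mm, e = 1 mm; θ starts at 0°
rotate link 1 by -68°: θ ← 0° -68° = -68°
rotate link 1 by +87°: θ ← -68° +87° = 19°
rotate link 1 by -49°: θ ← 19° -49° = -30°
rotate link 1 by -70°: θ ← -30° -70° = -100°
rotate link 1 by -83°: θ ← -100° -83° = -183°
rotate link 1 by +26°: θ ← -183° +26° = -157°
rotate link 1 by +24°: θ ← -157° +24° = -133°
h = r sin θ − e = -33.642270 − 1 = -34.642270
sin φ = h / L = -34.642270 / 237 = -0.14616992
φ = arcsin(-0.14616992) = -8.405032°

-8.4050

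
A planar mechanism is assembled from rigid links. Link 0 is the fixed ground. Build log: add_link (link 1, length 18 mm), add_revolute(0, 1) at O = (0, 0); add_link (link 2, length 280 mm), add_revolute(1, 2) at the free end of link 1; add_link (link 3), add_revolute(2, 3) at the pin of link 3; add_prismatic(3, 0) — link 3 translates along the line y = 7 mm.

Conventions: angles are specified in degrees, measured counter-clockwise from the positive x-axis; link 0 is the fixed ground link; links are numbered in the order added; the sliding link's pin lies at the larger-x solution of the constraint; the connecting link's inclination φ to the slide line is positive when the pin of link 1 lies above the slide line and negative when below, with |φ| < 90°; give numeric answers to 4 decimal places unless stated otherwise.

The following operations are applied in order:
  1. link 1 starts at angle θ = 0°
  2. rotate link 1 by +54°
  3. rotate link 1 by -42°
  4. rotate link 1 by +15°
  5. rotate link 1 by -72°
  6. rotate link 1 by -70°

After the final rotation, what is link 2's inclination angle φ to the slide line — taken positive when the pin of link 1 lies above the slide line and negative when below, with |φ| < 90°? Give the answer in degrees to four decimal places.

geometry: r = 18 mm, L = 280 mm, e = 7 mm; θ starts at 0°
rotate link 1 by +54°: θ ← 0° +54° = 54°
rotate link 1 by -42°: θ ← 54° -42° = 12°
rotate link 1 by +15°: θ ← 12° +15° = 27°
rotate link 1 by -72°: θ ← 27° -72° = -45°
rotate link 1 by -70°: θ ← -45° -70° = -115°
h = r sin θ − e = -16.313540 − 7 = -23.313540
sin φ = h / L = -23.313540 / 280 = -0.08326264
φ = arcsin(-0.08326264) = -4.776127°

-4.7761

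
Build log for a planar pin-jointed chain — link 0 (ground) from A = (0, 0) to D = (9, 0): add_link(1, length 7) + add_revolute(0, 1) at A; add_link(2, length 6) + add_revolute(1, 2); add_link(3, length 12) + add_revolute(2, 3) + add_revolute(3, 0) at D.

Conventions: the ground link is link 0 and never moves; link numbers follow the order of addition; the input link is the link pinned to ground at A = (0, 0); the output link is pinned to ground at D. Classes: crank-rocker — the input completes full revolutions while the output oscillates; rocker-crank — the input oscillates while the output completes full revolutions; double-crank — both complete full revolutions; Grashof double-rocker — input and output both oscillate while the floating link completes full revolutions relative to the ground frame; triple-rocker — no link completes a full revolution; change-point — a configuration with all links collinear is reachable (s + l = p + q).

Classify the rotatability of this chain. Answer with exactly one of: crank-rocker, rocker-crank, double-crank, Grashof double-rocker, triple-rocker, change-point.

lengths: ground=9, input=7, coupler=6, output=12
sorted: s=6 (shortest), l=12 (longest), p+q=16
s + l = 18 vs p + q = 16
s + l > p + q → non-Grashof → no link fully rotates → triple-rocker

triple-rocker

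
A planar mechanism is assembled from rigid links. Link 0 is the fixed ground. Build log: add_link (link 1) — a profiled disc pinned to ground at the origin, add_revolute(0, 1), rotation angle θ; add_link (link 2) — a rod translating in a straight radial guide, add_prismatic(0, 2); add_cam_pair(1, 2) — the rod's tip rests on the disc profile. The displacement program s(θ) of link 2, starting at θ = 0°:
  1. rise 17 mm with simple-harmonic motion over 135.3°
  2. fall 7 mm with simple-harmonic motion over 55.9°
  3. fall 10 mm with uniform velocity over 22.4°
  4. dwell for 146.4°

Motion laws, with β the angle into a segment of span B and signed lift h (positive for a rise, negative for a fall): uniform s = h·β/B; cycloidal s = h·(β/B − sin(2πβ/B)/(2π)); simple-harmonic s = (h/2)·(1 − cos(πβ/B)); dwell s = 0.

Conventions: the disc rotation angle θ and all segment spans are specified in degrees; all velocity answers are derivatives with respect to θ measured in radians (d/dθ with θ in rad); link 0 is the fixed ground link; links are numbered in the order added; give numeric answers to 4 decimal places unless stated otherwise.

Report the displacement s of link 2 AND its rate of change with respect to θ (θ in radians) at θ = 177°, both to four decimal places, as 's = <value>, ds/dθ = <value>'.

seg 1 [0°–135.3°] simple-harmonic, h=17: full span → s += 17 → s = 17.0000
seg 2 [135.3°–191.2°] simple-harmonic, h=-7: θ=177° here. β=41.7, B=55.9. -7/2·(1 − cos(π·0.7460)) = -5.9434 → s = 11.0566
velocity in seg [135.3°–191.2°] (simple-harmonic), θ in radians: β = 41.7° = 0.7278 rad, B = 55.9° = 0.9756 rad; ds/dθ = (πh/(2B)) sin(πβ/B) = (π·(-7)/(2·0.9756)) sin(π·0.7460) = -8.069313 mm/rad

s = 11.0566, ds/dθ = -8.0693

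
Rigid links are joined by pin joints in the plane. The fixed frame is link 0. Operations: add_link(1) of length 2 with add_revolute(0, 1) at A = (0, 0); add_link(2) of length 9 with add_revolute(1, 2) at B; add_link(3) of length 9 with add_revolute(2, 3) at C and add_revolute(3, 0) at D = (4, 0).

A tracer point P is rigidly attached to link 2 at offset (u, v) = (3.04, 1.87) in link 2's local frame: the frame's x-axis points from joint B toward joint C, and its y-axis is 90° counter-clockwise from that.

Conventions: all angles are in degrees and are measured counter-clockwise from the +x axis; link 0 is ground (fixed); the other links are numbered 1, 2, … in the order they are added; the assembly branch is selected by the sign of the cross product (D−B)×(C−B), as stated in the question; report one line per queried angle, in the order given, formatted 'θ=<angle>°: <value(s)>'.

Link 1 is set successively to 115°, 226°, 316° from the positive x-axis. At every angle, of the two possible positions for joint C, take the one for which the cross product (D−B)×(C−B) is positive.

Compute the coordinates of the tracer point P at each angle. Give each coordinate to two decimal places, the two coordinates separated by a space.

A=(0,0), D=(4.00,0)
θ=115°: B = A + 2.00·(cos115°, sin115°) = (-0.8452, 1.8126)
θ=115°: |BD| = 5.1732
θ=115°: circle(B,9.00) ∩ circle(D,9.00): a=2.5866, h=8.6203
θ=115°:   candidates: C₊=(4.5978,8.9801) cross=44.594; C₋=(-1.4431,-7.1675) cross=-44.594
θ=115°:   branch + wants cross > 0 → take C=(4.5978,8.9801) (cross=44.594)
θ=115°: ex = (C−B)/|BC| = (0.6048,0.7964); ey = (-0.7964,0.6048)
θ=115°: P = B + 3.04·ex + 1.87·ey = (-0.4959,5.3646)
θ=226°: B = A + 2.00·(cos226°, sin226°) = (-1.3893, -1.4387)
θ=226°: |BD| = 5.5780
θ=226°: circle(B,9.00) ∩ circle(D,9.00): a=2.7890, h=8.5569
θ=226°:   candidates: C₊=(-0.9017,7.5481) cross=47.731; C₋=(3.5123,-8.9868) cross=-47.731
θ=226°:   branch + wants cross > 0 → take C=(-0.9017,7.5481) (cross=47.731)
θ=226°: ex = (C−B)/|BC| = (0.0542,0.9985); ey = (-0.9985,0.0542)
θ=226°: P = B + 3.04·ex + 1.87·ey = (-3.0918,1.6982)
θ=316°: B = A + 2.00·(cos316°, sin316°) = (1.4387, -1.3893)
θ=316°: |BD| = 2.9139
θ=316°: circle(B,9.00) ∩ circle(D,9.00): a=1.4569, h=8.8813
θ=316°:   candidates: C₊=(-1.5152,7.1121) cross=25.879; C₋=(6.9539,-8.5014) cross=-25.879
θ=316°:   branch + wants cross > 0 → take C=(-1.5152,7.1121) (cross=25.879)
θ=316°: ex = (C−B)/|BC| = (-0.3282,0.9446); ey = (-0.9446,-0.3282)
θ=316°: P = B + 3.04·ex + 1.87·ey = (-1.3255,0.8685)

θ=115°: -0.50 5.36
θ=226°: -3.09 1.70
θ=316°: -1.33 0.87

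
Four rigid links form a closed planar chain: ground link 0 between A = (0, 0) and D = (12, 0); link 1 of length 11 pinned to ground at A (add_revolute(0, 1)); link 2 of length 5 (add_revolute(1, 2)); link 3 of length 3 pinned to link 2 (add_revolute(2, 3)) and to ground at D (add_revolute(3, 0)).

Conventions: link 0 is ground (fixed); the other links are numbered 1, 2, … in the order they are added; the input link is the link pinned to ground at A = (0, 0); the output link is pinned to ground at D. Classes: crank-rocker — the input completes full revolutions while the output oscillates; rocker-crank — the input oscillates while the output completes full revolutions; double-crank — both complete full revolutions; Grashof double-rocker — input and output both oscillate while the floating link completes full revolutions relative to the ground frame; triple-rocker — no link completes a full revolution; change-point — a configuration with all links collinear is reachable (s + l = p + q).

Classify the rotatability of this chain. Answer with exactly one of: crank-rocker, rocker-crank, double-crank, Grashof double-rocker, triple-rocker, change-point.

lengths: ground=12, input=11, coupler=5, output=3
sorted: s=3 (shortest), l=12 (longest), p+q=16
s + l = 15 vs p + q = 16
s + l < p + q (Grashof) with shortest = output link → rocker-crank

rocker-crank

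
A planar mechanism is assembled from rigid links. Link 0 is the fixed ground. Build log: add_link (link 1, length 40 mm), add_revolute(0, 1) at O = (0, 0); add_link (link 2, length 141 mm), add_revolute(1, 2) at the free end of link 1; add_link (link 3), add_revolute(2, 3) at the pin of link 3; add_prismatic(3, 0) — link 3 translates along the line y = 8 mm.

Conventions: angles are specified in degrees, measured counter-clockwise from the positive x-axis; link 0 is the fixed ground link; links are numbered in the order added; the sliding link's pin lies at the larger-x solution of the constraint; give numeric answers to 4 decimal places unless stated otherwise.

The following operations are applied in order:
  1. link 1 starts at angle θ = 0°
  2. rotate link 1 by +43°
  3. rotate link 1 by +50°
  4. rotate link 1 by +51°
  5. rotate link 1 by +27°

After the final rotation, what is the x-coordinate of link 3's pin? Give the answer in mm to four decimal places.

geometry: r = 40 mm, L = 141 mm, e = 8 mm; θ starts at 0°
rotate link 1 by +43°: θ ← 0° +43° = 43°
rotate link 1 by +50°: θ ← 43° +50° = 93°
rotate link 1 by +51°: θ ← 93° +51° = 144°
rotate link 1 by +27°: θ ← 144° +27° = 171°
crank pin P = (r cos θ, r sin θ) = (-39.507534, 6.257379)
h = r sin θ − e = 6.257379 − 8 = -1.742621
x = r cos θ + √(L² − h²) = -39.507534 + 140.989231 = 101.481697

101.4817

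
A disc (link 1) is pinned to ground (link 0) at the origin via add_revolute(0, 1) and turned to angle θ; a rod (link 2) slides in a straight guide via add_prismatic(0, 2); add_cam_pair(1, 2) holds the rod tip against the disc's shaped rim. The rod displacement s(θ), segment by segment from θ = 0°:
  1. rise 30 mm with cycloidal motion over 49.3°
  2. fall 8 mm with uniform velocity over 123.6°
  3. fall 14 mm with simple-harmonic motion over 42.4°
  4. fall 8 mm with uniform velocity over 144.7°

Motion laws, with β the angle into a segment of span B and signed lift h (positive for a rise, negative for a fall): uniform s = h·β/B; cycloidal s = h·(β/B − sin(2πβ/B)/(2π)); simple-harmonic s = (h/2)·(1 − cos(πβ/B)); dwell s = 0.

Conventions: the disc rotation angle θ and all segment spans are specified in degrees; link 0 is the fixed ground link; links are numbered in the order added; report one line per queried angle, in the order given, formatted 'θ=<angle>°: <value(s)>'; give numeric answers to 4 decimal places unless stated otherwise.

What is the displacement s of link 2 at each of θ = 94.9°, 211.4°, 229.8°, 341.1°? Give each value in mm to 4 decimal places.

segment 1 (0° to 49.3°, cycloidal, h = 30) is passed completely: s = 0.0000 + (30) = 30.0000
θ = 94.9° falls in segment 2 (49.3° to 172.9°, uniform, h = -8): β = 94.9 − 49.3 = 45.6°, B = 123.6°; Δs = -8·45.6/123.6 = -2.9515; s = 30.0000 − 2.9515 = 27.0485
segment 2 (49.3° to 172.9°, uniform, h = -8) is passed completely: s = 30.0000 + (-8) = 22.0000
θ = 211.4° falls in segment 3 (172.9° to 215.3°, simple-harmonic, h = -14): β = 211.4 − 172.9 = 38.5°, B = 42.4°; Δs = -14/2·(1 − cos(π·0.9080)) = -13.7098; s = 22.0000 − 13.7098 = 8.2902
segment 3 (172.9° to 215.3°, simple-harmonic, h = -14) is passed completely: s = 22.0000 + (-14) = 8.0000
θ = 229.8° falls in segment 4 (215.3° to 360°, uniform, h = -8): β = 229.8 − 215.3 = 14.5°, B = 144.7°; Δs = -8·14.5/144.7 = -0.8017; s = 8.0000 − 0.8017 = 7.1983
θ = 341.1° falls in segment 4 (215.3° to 360°, uniform, h = -8): β = 341.1 − 215.3 = 125.8°, B = 144.7°; Δs = -8·125.8/144.7 = -6.9551; s = 8.0000 − 6.9551 = 1.0449

θ=94.9°: 27.0485
θ=211.4°: 8.2902
θ=229.8°: 7.1983
θ=341.1°: 1.0449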